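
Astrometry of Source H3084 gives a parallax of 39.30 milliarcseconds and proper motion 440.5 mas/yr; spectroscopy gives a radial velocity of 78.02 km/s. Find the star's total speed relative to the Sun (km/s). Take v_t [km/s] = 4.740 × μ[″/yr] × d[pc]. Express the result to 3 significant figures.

94.4 km/s

d = 1/p = 1/0.03930″ = 25.445 pc.
μ = 440.5 mas/yr = 0.4405 ″/yr.
v_t = 4.740 μ d = 4.740 × 0.4405 × 25.445 = 53.128 km/s.
v = √(v_r² + v_t²) = √(78.02² + 53.128²) = √8909.7 = 94.391 km/s.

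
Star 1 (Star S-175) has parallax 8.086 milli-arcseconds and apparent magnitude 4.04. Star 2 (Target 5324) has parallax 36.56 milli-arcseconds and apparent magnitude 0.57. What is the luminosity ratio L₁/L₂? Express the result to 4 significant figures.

d₁ = 1/p₁ = 1/0.008086″ = 123.67 pc; d₂ = 1/p₂ = 1/0.03656″ = 27.352 pc.
M₁ = m₁ − 5 log₁₀ d₁ + 5 = 4.04 − 10.4613 + 5 = -1.4213.
M₂ = 0.57 − 7.1849 + 5 = -1.6149.
L₁/L₂ = 10^(0.4(M₂ − M₁)) = 10^(0.4 × (-0.1936)) = 10^(-0.07744) = 0.83668.

L₁/L₂ = 0.8367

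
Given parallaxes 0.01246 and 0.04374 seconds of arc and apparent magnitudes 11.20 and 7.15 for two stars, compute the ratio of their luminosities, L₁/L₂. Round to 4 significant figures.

d₁ = 1/p₁ = 1/0.01246″ = 80.257 pc; d₂ = 1/p₂ = 1/0.04374″ = 22.862 pc.
M₁ = m₁ − 5 log₁₀ d₁ + 5 = 11.20 − 9.5224 + 5 = 6.6776.
M₂ = 7.15 − 6.7956 + 5 = 5.3544.
L₁/L₂ = 10^(0.4(M₂ − M₁)) = 10^(0.4 × (-1.3232)) = 10^(-0.52928) = 0.29561.

L₁/L₂ = 0.2956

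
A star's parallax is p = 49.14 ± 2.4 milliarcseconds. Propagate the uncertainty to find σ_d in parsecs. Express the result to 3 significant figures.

d = 1/p, so σ_d = σ_p / p².
σ_d = 0.00240 / (0.04914)² = 0.00240 / 0.0024147 = 0.99391 pc.

0.994 pc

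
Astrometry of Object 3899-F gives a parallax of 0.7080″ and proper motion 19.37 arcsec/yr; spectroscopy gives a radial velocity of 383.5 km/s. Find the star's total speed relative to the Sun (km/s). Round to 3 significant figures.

405 km/s

d = 1/p = 1/0.7080″ = 1.4124 pc.
v_t = 4.740 μ d = 4.740 × 19.37 × 1.4124 = 129.68 km/s.
v = √(v_r² + v_t²) = √(383.5² + 129.68²) = √163889 = 404.83 km/s.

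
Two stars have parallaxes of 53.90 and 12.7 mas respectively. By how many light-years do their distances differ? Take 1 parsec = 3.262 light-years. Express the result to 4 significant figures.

196.3 ly

d_A = 1/0.05390″ = 18.553 pc; d_B = 1/0.01270″ = 78.74 pc.
|d_B − d_A| = |78.74 − 18.553| = 60.187 pc = 60.187 × 3.262 ly = 196.33 ly.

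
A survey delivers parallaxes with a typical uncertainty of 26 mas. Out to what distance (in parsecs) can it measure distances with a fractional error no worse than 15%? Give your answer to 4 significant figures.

5.769 pc

σ_d/d = σ_p/p, so the condition is σ_p/p ≤ 0.15, i.e. p ≥ σ_p/0.15.
p_min = 26/0.15 = 173.33 mas = 0.17333 arcsec.
d_max = 1/p_min = 1/0.17333 = 5.7693 pc.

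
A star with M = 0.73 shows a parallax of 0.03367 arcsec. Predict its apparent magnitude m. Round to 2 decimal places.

d = 1/p = 1/0.03367″ = 29.7 pc.
m − M = 5 log₁₀ d − 5 = 5 log₁₀(29.7) − 5 = 7.3638 − 5 = 2.3638.
m = M + (m − M) = 0.73 + 2.3638 = 3.09.

m = 3.09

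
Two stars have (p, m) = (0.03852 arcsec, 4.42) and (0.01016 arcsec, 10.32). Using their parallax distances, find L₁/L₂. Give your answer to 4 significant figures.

L₁/L₂ = 15.94

d₁ = 1/p₁ = 1/0.03852″ = 25.961 pc; d₂ = 1/p₂ = 1/0.01016″ = 98.425 pc.
M₁ = m₁ − 5 log₁₀ d₁ + 5 = 4.42 − 7.0716 + 5 = 2.3484.
M₂ = 10.32 − 9.9655 + 5 = 5.3545.
L₁/L₂ = 10^(0.4(M₂ − M₁)) = 10^(0.4 × 3.0061) = 10^1.20244 = 15.938.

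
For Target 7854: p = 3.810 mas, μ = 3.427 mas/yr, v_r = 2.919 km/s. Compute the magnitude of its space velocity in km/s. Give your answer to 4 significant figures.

d = 1/p = 1/0.003810″ = 262.47 pc.
μ = 3.427 mas/yr = 0.003427 ″/yr.
v_t = 4.740 μ d = 4.740 × 0.003427 × 262.47 = 4.2636 km/s.
v = √(v_r² + v_t²) = √(2.919² + 4.2636²) = √26.6988 = 5.1671 km/s.

5.167 km/s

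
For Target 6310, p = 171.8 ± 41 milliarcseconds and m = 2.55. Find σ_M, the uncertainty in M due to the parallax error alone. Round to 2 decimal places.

M = m − 5 log₁₀ d + 5 = m + 5 log₁₀ p + 5, so ∂M/∂p = 5/(p ln 10).
σ_M = (5/ln 10) · (σ_p/p) = 2.1715 × 41/171.8 = 2.1715 × 0.23865 = 0.51823.

σ_M = 0.52 mag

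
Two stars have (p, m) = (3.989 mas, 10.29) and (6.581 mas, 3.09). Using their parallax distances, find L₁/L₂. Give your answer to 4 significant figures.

L₁/L₂ = 0.003588

d₁ = 1/p₁ = 1/0.003989″ = 250.69 pc; d₂ = 1/p₂ = 1/0.006581″ = 151.95 pc.
M₁ = m₁ − 5 log₁₀ d₁ + 5 = 10.29 − 11.9957 + 5 = 3.2943.
M₂ = 3.09 − 10.9085 + 5 = -2.8185.
L₁/L₂ = 10^(0.4(M₂ − M₁)) = 10^(0.4 × (-6.1128)) = 10^(-2.44512) = 0.0035882.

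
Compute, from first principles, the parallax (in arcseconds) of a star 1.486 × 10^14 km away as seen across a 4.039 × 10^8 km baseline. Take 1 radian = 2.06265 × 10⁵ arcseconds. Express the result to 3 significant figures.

θ ≈ B/d = (4.039 × 10^8) / (1.486 × 10^14) = 2.7180 × 10^-6 rad.
In arcseconds: 2.7180 × 10^-6 × 206265 = 0.56063″.

0.561 arcsec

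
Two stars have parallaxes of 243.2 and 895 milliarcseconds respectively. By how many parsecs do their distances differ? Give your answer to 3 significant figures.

d_A = 1/0.2432″ = 4.1118 pc; d_B = 1/0.8950″ = 1.1173 pc.
|d_B − d_A| = |1.1173 − 4.1118| = 2.9945 pc.

2.99 pc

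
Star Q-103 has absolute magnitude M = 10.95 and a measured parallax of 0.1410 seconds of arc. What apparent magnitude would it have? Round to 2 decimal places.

d = 1/p = 1/0.1410″ = 7.0922 pc.
m − M = 5 log₁₀ d − 5 = 5 log₁₀(7.0922) − 5 = 4.2539 − 5 = -0.7461.
m = M + (m − M) = 10.95 + (-0.7461) = 10.20.

m = 10.20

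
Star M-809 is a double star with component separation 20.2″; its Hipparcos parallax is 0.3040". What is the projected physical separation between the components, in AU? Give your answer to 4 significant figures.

66.45 AU

d = 1/p = 1/0.3040″ = 3.2895 pc.
At distance d (pc), an angle of θ arcsec spans θ·d AU: s = 20.2 × 3.2895 = 66.448 AU.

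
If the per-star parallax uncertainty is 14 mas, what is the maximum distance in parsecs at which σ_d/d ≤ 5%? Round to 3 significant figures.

σ_d/d = σ_p/p, so the condition is σ_p/p ≤ 0.05, i.e. p ≥ σ_p/0.05.
p_min = 14/0.05 = 280 mas = 0.28 arcsec.
d_max = 1/p_min = 1/0.28 = 3.5714 pc.

3.57 pc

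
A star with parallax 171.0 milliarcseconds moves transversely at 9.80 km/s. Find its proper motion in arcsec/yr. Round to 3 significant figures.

d = 1/p = 1/0.1710″ = 5.848 pc.
μ = v_t / (4.74 d) = 9.80 / (4.74 × 5.848) = 9.80 / 27.72 = 0.35354 ″/yr.

0.354 arcsec/yr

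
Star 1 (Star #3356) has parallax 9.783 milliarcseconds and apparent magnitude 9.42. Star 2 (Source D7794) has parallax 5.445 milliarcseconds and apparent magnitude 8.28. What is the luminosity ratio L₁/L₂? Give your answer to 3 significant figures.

L₁/L₂ = 0.108

d₁ = 1/p₁ = 1/0.009783″ = 102.22 pc; d₂ = 1/p₂ = 1/0.005445″ = 183.65 pc.
M₁ = m₁ − 5 log₁₀ d₁ + 5 = 9.42 − 10.0477 + 5 = 4.3723.
M₂ = 8.28 − 11.3200 + 5 = 1.9600.
L₁/L₂ = 10^(0.4(M₂ − M₁)) = 10^(0.4 × (-2.4123)) = 10^(-0.96492) = 0.10841.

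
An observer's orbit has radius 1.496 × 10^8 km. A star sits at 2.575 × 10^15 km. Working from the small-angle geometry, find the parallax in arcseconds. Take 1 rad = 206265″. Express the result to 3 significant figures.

0.0120 arcsec

θ ≈ B/d = (1.496 × 10^8) / (2.575 × 10^15) = 5.8097 × 10^-8 rad.
In arcseconds: 5.8097 × 10^-8 × 206265 = 0.011983″.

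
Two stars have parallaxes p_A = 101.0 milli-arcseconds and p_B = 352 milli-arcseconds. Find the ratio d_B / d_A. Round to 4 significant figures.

Since d = 1/p, d_B/d_A = p_A/p_B.
= 101.0 / 352 = 0.28693.

0.2869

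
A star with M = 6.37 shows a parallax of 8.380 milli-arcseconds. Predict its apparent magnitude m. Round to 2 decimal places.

m = 11.75

d = 1/p = 1/0.008380″ = 119.33 pc.
m − M = 5 log₁₀ d − 5 = 5 log₁₀(119.33) − 5 = 10.3837 − 5 = 5.3837.
m = M + (m − M) = 6.37 + 5.3837 = 11.75.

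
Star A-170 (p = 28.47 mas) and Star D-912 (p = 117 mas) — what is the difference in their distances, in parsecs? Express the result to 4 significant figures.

d_A = 1/0.02847″ = 35.125 pc; d_B = 1/0.1170″ = 8.547 pc.
|d_B − d_A| = |8.547 − 35.125| = 26.578 pc.

26.58 pc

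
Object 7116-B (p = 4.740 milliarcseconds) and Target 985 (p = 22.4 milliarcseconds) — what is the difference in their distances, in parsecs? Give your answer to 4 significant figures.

d_A = 1/0.004740″ = 210.97 pc; d_B = 1/0.02240″ = 44.643 pc.
|d_B − d_A| = |44.643 − 210.97| = 166.33 pc.

166.3 pc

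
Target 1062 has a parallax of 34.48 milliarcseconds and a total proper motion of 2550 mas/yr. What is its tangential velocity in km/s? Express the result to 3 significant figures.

351 km/s

d = 1/p = 1/0.03448″ = 29.002 pc.
μ = 2550 mas/yr = 2.55 ″/yr.
v_t = 4.74 × μ × d = 4.74 × 2.55 × 29.002 = 350.55 km/s.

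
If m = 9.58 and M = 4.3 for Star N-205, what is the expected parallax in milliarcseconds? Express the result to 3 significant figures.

8.79 mas

m − M = 9.58 − 4.3 = 5.28.
d = 10^((m−M)/5 + 1) = 10^2.056 = 113.76 pc.
p = 1/d = 1/113.76 = 0.0087904 arcsec = 8.7904 mas.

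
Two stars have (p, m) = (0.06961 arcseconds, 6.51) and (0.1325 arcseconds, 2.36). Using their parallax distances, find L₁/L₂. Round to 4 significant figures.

d₁ = 1/p₁ = 1/0.06961″ = 14.366 pc; d₂ = 1/p₂ = 1/0.1325″ = 7.5472 pc.
M₁ = m₁ − 5 log₁₀ d₁ + 5 = 6.51 − 5.7867 + 5 = 5.7233.
M₂ = 2.36 − 4.3889 + 5 = 2.9711.
L₁/L₂ = 10^(0.4(M₂ − M₁)) = 10^(0.4 × (-2.7522)) = 10^(-1.10088) = 0.079272.

L₁/L₂ = 0.07927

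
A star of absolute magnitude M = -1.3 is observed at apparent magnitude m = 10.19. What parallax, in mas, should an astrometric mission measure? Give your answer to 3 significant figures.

m − M = 10.19 − (-1.3) = 11.49.
d = 10^((m−M)/5 + 1) = 10^3.298 = 1986.1 pc.
p = 1/d = 1/1986.1 = 0.0005035 arcsec = 0.5035 mas.

0.504 mas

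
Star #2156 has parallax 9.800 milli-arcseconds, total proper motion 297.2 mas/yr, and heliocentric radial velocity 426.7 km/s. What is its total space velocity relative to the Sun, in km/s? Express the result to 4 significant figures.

450.3 km/s

d = 1/p = 1/0.009800″ = 102.04 pc.
μ = 297.2 mas/yr = 0.2972 ″/yr.
v_t = 4.740 μ d = 4.740 × 0.2972 × 102.04 = 143.75 km/s.
v = √(v_r² + v_t²) = √(426.7² + 143.75²) = √202737 = 450.26 km/s.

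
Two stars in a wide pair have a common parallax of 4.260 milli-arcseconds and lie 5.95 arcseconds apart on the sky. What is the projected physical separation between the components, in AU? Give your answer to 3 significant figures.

d = 1/p = 1/0.004260″ = 234.74 pc.
At distance d (pc), an angle of θ arcsec spans θ·d AU: s = 5.95 × 234.74 = 1396.7 AU.

1400 AU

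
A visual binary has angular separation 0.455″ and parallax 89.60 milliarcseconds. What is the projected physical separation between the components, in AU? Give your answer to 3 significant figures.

5.08 AU

d = 1/p = 1/0.08960″ = 11.161 pc.
At distance d (pc), an angle of θ arcsec spans θ·d AU: s = 0.455 × 11.161 = 5.0783 AU.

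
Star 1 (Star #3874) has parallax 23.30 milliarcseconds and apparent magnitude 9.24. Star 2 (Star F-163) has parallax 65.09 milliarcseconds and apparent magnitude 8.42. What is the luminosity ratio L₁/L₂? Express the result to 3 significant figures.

d₁ = 1/p₁ = 1/0.02330″ = 42.918 pc; d₂ = 1/p₂ = 1/0.06509″ = 15.363 pc.
M₁ = m₁ − 5 log₁₀ d₁ + 5 = 9.24 − 8.1632 + 5 = 6.0768.
M₂ = 8.42 − 5.9324 + 5 = 7.4876.
L₁/L₂ = 10^(0.4(M₂ − M₁)) = 10^(0.4 × 1.4108) = 10^0.56432 = 3.6671.

L₁/L₂ = 3.67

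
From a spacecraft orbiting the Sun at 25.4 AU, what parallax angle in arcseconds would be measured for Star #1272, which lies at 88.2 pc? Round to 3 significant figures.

p (arcsec) = B (AU) / d (pc).
p = 25.4 / 88.2 = 0.28798 arcsec.

0.288 arcsec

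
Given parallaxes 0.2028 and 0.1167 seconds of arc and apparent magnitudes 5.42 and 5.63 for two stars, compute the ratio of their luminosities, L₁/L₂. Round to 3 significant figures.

L₁/L₂ = 0.402

d₁ = 1/p₁ = 1/0.2028″ = 4.931 pc; d₂ = 1/p₂ = 1/0.1167″ = 8.569 pc.
M₁ = m₁ − 5 log₁₀ d₁ + 5 = 5.42 − 3.4647 + 5 = 6.9553.
M₂ = 5.63 − 4.6647 + 5 = 5.9653.
L₁/L₂ = 10^(0.4(M₂ − M₁)) = 10^(0.4 × (-0.9900)) = 10^(-0.39600) = 0.40179.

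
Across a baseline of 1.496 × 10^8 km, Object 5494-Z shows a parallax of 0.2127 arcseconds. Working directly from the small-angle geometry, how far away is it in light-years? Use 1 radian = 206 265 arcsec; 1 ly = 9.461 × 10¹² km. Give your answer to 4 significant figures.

15.33 ly

θ = 0.2127″ = 0.2127/206265 = 1.0312 × 10^-6 rad.
d = B/θ = (1.496 × 10^8) / (1.0312 × 10^-6) = 1.4507 × 10^14 km = (1.4507 × 10^14) / (9.461 × 10^12) ly = 15.333 ly.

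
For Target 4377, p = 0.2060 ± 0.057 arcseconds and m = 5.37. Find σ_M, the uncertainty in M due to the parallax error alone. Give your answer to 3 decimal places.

σ_M = 0.601 mag

M = m − 5 log₁₀ d + 5 = m + 5 log₁₀ p + 5, so ∂M/∂p = 5/(p ln 10).
σ_M = (5/ln 10) · (σ_p/p) = 2.1715 × 0.057/0.2060 = 2.1715 × 0.2767 = 0.60085.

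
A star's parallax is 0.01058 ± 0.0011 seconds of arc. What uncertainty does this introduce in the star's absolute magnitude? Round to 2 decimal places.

M = m − 5 log₁₀ d + 5 = m + 5 log₁₀ p + 5, so ∂M/∂p = 5/(p ln 10).
σ_M = (5/ln 10) · (σ_p/p) = 2.1715 × 0.0011/0.01058 = 2.1715 × 0.10397 = 0.22577.

σ_M = 0.23 mag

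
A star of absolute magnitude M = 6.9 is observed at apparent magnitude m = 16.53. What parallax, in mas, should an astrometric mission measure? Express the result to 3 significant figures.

m − M = 16.53 − 6.9 = 9.63.
d = 10^((m−M)/5 + 1) = 10^2.926 = 843.33 pc.
p = 1/d = 1/843.33 = 0.0011858 arcsec = 1.1858 mas.

1.19 mas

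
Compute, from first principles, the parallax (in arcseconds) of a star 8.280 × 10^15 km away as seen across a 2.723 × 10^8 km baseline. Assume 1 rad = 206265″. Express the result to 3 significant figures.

θ ≈ B/d = (2.723 × 10^8) / (8.280 × 10^15) = 3.2886 × 10^-8 rad.
In arcseconds: 3.2886 × 10^-8 × 206265 = 0.0067832″.

0.00678 arcsec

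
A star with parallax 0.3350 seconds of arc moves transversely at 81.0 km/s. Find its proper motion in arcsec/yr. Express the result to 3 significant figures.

5.72 arcsec/yr

d = 1/p = 1/0.3350″ = 2.9851 pc.
μ = v_t / (4.74 d) = 81.0 / (4.74 × 2.9851) = 81.0 / 14.149 = 5.7248 ″/yr.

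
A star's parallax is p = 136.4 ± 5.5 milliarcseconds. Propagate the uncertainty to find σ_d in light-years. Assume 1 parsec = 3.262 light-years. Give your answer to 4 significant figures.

d = 1/p, so σ_d = σ_p / p².
σ_d = 0.00550 / (0.1364)² = 0.00550 / 0.018605 = 0.29562 pc = 0.29562 × 3.262 ly = 0.96431 ly.

0.9643 ly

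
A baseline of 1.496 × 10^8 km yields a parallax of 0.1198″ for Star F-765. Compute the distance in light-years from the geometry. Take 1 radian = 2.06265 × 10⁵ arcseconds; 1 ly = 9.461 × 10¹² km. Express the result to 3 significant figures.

27.2 ly

θ = 0.1198″ = 0.1198/206265 = 5.8081 × 10^-7 rad.
d = B/θ = (1.496 × 10^8) / (5.8081 × 10^-7) = 2.5757 × 10^14 km = (2.5757 × 10^14) / (9.461 × 10^12) ly = 27.224 ly.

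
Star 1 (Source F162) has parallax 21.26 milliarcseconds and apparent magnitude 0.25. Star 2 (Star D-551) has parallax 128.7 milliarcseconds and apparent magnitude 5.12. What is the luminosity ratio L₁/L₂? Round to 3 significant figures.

d₁ = 1/p₁ = 1/0.02126″ = 47.037 pc; d₂ = 1/p₂ = 1/0.1287″ = 7.77 pc.
M₁ = m₁ − 5 log₁₀ d₁ + 5 = 0.25 − 8.3622 + 5 = -3.1122.
M₂ = 5.12 − 4.4521 + 5 = 5.6679.
L₁/L₂ = 10^(0.4(M₂ − M₁)) = 10^(0.4 × 8.7801) = 10^3.51204 = 3251.2.

L₁/L₂ = 3250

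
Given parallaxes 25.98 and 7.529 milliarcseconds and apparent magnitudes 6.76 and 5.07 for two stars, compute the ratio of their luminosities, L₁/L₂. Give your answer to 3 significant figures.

d₁ = 1/p₁ = 1/0.02598″ = 38.491 pc; d₂ = 1/p₂ = 1/0.007529″ = 132.82 pc.
M₁ = m₁ − 5 log₁₀ d₁ + 5 = 6.76 − 7.9268 + 5 = 3.8332.
M₂ = 5.07 − 10.6163 + 5 = -0.5463.
L₁/L₂ = 10^(0.4(M₂ − M₁)) = 10^(0.4 × (-4.3795)) = 10^(-1.75180) = 0.017709.

L₁/L₂ = 0.0177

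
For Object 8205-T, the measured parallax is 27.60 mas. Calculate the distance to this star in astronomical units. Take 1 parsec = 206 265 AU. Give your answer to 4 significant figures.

p = 27.60 mas = 0.02760 arcsec.
d = 1/p = 1/0.02760 = 36.232 pc.
In AU: 36.232 × 206265 = 7.4734 × 10^6 AU.

7.473 × 10^6 AU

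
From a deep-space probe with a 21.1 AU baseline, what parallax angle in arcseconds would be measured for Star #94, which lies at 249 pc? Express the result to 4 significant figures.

p (arcsec) = B (AU) / d (pc).
p = 21.1 / 249 = 0.084739 arcsec.

0.08474 arcsec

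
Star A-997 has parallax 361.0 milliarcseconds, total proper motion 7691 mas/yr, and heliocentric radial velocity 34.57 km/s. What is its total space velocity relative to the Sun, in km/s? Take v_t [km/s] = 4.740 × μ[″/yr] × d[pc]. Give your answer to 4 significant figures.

d = 1/p = 1/0.3610″ = 2.7701 pc.
μ = 7691 mas/yr = 7.691 ″/yr.
v_t = 4.740 μ d = 4.740 × 7.691 × 2.7701 = 100.98 km/s.
v = √(v_r² + v_t²) = √(34.57² + 100.98²) = √11392 = 106.73 km/s.

106.7 km/s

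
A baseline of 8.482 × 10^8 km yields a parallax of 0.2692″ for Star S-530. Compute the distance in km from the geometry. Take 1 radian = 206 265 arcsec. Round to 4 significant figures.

θ = 0.2692″ = 0.2692/206265 = 1.3051 × 10^-6 rad.
d = B/θ = (8.482 × 10^8) / (1.3051 × 10^-6) = 6.4991 × 10^14 km.

6.499 × 10^14 km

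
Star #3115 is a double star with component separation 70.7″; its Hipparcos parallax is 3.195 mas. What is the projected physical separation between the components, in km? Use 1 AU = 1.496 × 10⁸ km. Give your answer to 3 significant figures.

3.31 × 10^12 km

d = 1/p = 1/0.003195″ = 312.99 pc.
At distance d (pc), an angle of θ arcsec spans θ·d AU: s = 70.7 × 312.99 = 22128 AU.
= 22128 × 1.496 × 10⁸ km = 3.3103 × 10^12 km.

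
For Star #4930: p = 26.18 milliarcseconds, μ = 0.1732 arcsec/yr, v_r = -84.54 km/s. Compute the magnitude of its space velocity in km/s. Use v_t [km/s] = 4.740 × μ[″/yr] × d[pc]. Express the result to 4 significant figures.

90.17 km/s

d = 1/p = 1/0.02618″ = 38.197 pc.
v_t = 4.740 μ d = 4.740 × 0.1732 × 38.197 = 31.359 km/s.
v = √(v_r² + v_t²) = √((-84.54)² + 31.359²) = √8130.4 = 90.169 km/s.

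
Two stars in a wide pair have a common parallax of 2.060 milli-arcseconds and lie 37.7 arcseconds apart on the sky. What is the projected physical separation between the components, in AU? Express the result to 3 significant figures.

18300 AU

d = 1/p = 1/0.002060″ = 485.44 pc.
At distance d (pc), an angle of θ arcsec spans θ·d AU: s = 37.7 × 485.44 = 18301 AU.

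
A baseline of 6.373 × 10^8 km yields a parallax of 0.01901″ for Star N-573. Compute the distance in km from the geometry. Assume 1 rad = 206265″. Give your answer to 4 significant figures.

θ = 0.01901″ = 0.01901/206265 = 9.2163 × 10^-8 rad.
d = B/θ = (6.373 × 10^8) / (9.2163 × 10^-8) = 6.9149 × 10^15 km.

6.915 × 10^15 km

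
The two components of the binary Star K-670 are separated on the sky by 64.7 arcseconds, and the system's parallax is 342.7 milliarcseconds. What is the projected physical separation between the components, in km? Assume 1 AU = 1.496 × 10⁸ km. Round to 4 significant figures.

d = 1/p = 1/0.3427″ = 2.918 pc.
At distance d (pc), an angle of θ arcsec spans θ·d AU: s = 64.7 × 2.918 = 188.79 AU.
= 188.79 × 1.496 × 10⁸ km = 2.8243 × 10^10 km.

2.824 × 10^10 km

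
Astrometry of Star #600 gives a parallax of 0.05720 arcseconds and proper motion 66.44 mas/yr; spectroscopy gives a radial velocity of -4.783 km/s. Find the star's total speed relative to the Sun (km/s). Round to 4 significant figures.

7.293 km/s

d = 1/p = 1/0.05720″ = 17.483 pc.
μ = 66.44 mas/yr = 0.06644 ″/yr.
v_t = 4.740 μ d = 4.740 × 0.06644 × 17.483 = 5.5058 km/s.
v = √(v_r² + v_t²) = √((-4.783)² + 5.5058²) = √53.1909 = 7.2932 km/s.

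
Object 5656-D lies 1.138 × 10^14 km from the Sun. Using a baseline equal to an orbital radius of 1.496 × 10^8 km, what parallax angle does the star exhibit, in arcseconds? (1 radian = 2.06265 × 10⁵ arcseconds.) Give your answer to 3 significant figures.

0.271 arcsec

θ ≈ B/d = (1.496 × 10^8) / (1.138 × 10^14) = 1.3146 × 10^-6 rad.
In arcseconds: 1.3146 × 10^-6 × 206265 = 0.27116″.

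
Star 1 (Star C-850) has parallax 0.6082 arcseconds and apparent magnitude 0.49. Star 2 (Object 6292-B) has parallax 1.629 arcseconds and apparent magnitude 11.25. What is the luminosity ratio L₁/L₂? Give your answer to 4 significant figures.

L₁/L₂ = 144500

d₁ = 1/p₁ = 1/0.6082″ = 1.6442 pc; d₂ = 1/p₂ = 1/1.629″ = 0.61387 pc.
M₁ = m₁ − 5 log₁₀ d₁ + 5 = 0.49 − 1.0798 + 5 = 4.4102.
M₂ = 11.25 − (-1.0596) + 5 = 17.3096.
L₁/L₂ = 10^(0.4(M₂ − M₁)) = 10^(0.4 × 12.8994) = 10^5.15976 = 1.4446 × 10^5.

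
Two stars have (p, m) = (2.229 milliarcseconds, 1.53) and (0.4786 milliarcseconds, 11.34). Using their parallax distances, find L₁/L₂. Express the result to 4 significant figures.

L₁/L₂ = 387.0

d₁ = 1/p₁ = 1/0.002229″ = 448.63 pc; d₂ = 1/p₂ = 1/0.0004786″ = 2089.4 pc.
M₁ = m₁ − 5 log₁₀ d₁ + 5 = 1.53 − 13.2594 + 5 = -6.7294.
M₂ = 11.34 − 16.6001 + 5 = -0.2601.
L₁/L₂ = 10^(0.4(M₂ − M₁)) = 10^(0.4 × 6.4693) = 10^2.58772 = 387.01.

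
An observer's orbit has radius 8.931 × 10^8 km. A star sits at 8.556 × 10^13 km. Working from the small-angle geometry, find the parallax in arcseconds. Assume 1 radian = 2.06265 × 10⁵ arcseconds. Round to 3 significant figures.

2.15 arcsec

θ ≈ B/d = (8.931 × 10^8) / (8.556 × 10^13) = 1.0438 × 10^-5 rad.
In arcseconds: 1.0438 × 10^-5 × 206265 = 2.153″.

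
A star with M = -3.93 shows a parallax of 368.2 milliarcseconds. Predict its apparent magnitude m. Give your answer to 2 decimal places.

m = -6.76

d = 1/p = 1/0.3682″ = 2.7159 pc.
m − M = 5 log₁₀ d − 5 = 5 log₁₀(2.7159) − 5 = 2.1696 − 5 = -2.8304.
m = M + (m − M) = -3.93 + (-2.8304) = -6.76.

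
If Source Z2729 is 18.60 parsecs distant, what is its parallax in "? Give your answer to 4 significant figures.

0.05376 "

p = 1/d = 1/18.6 = 0.053763 arcsec.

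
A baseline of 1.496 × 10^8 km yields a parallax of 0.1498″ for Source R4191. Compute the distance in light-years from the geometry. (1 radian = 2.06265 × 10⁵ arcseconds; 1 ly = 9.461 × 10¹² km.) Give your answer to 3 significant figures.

21.8 ly

θ = 0.1498″ = 0.1498/206265 = 7.2625 × 10^-7 rad.
d = B/θ = (1.496 × 10^8) / (7.2625 × 10^-7) = 2.0599 × 10^14 km = (2.0599 × 10^14) / (9.461 × 10^12) ly = 21.773 ly.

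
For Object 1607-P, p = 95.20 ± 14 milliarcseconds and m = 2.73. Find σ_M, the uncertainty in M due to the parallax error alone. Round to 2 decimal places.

M = m − 5 log₁₀ d + 5 = m + 5 log₁₀ p + 5, so ∂M/∂p = 5/(p ln 10).
σ_M = (5/ln 10) · (σ_p/p) = 2.1715 × 14/95.20 = 2.1715 × 0.14706 = 0.31934.

σ_M = 0.32 mag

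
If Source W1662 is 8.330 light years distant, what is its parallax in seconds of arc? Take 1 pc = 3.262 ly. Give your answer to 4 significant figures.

d = 8.330 ly ÷ 3.262 = 2.5536 pc.
p = 1/d = 1/2.5536 = 0.3916 arcsec.

0.3916 arcsec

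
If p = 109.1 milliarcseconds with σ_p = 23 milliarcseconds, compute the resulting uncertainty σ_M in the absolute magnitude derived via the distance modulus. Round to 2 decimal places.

σ_M = 0.46 mag

M = m − 5 log₁₀ d + 5 = m + 5 log₁₀ p + 5, so ∂M/∂p = 5/(p ln 10).
σ_M = (5/ln 10) · (σ_p/p) = 2.1715 × 23/109.1 = 2.1715 × 0.21082 = 0.4578.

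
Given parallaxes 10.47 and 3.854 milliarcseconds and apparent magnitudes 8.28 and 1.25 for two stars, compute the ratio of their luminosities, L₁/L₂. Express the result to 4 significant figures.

L₁/L₂ = 0.0002089

d₁ = 1/p₁ = 1/0.01047″ = 95.511 pc; d₂ = 1/p₂ = 1/0.003854″ = 259.47 pc.
M₁ = m₁ − 5 log₁₀ d₁ + 5 = 8.28 − 9.9003 + 5 = 3.3797.
M₂ = 1.25 − 12.0704 + 5 = -5.8204.
L₁/L₂ = 10^(0.4(M₂ − M₁)) = 10^(0.4 × (-9.2001)) = 10^(-3.68004) = 0.00020891.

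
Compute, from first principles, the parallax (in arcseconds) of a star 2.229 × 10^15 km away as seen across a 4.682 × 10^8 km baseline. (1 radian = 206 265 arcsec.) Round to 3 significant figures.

0.0433 arcsec

θ ≈ B/d = (4.682 × 10^8) / (2.229 × 10^15) = 2.1005 × 10^-7 rad.
In arcseconds: 2.1005 × 10^-7 × 206265 = 0.043326″.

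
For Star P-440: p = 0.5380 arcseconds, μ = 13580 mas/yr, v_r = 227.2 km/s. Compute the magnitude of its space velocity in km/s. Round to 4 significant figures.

d = 1/p = 1/0.5380″ = 1.8587 pc.
μ = 13580 mas/yr = 13.58 ″/yr.
v_t = 4.740 μ d = 4.740 × 13.58 × 1.8587 = 119.64 km/s.
v = √(v_r² + v_t²) = √(227.2² + 119.64²) = √65933.6 = 256.78 km/s.

256.8 km/s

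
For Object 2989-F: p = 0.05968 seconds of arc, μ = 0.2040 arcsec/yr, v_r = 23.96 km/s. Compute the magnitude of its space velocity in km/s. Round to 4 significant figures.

28.92 km/s

d = 1/p = 1/0.05968″ = 16.756 pc.
v_t = 4.740 μ d = 4.740 × 0.2040 × 16.756 = 16.202 km/s.
v = √(v_r² + v_t²) = √(23.96² + 16.202²) = √836.586 = 28.924 km/s.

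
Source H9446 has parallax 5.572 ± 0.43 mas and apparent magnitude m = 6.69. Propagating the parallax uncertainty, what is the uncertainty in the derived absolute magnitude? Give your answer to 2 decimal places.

σ_M = 0.17 mag

M = m − 5 log₁₀ d + 5 = m + 5 log₁₀ p + 5, so ∂M/∂p = 5/(p ln 10).
σ_M = (5/ln 10) · (σ_p/p) = 2.1715 × 0.43/5.572 = 2.1715 × 0.077172 = 0.16758.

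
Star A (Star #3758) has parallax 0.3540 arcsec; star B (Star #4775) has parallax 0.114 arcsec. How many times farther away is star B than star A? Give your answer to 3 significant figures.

3.11

Since d = 1/p, d_B/d_A = p_A/p_B.
= 0.3540 / 0.114 = 3.1053.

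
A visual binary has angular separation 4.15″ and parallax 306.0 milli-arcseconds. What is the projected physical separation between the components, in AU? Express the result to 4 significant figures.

d = 1/p = 1/0.3060″ = 3.268 pc.
At distance d (pc), an angle of θ arcsec spans θ·d AU: s = 4.15 × 3.268 = 13.562 AU.

13.56 AU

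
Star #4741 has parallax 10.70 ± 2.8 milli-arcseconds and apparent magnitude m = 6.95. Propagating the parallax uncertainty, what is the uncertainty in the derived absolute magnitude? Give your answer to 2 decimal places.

M = m − 5 log₁₀ d + 5 = m + 5 log₁₀ p + 5, so ∂M/∂p = 5/(p ln 10).
σ_M = (5/ln 10) · (σ_p/p) = 2.1715 × 2.8/10.70 = 2.1715 × 0.26168 = 0.56824.

σ_M = 0.57 mag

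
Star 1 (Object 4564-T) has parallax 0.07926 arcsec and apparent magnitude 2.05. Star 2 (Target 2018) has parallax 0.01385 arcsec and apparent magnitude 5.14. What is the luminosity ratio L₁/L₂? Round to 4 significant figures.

d₁ = 1/p₁ = 1/0.07926″ = 12.617 pc; d₂ = 1/p₂ = 1/0.01385″ = 72.202 pc.
M₁ = m₁ − 5 log₁₀ d₁ + 5 = 2.05 − 5.5048 + 5 = 1.5452.
M₂ = 5.14 − 9.2927 + 5 = 0.8473.
L₁/L₂ = 10^(0.4(M₂ − M₁)) = 10^(0.4 × (-0.6979)) = 10^(-0.27916) = 0.52582.

L₁/L₂ = 0.5258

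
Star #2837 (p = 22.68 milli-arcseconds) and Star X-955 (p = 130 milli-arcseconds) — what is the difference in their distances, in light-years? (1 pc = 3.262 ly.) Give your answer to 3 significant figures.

d_A = 1/0.02268″ = 44.092 pc; d_B = 1/0.1300″ = 7.6923 pc.
|d_B − d_A| = |7.6923 − 44.092| = 36.4 pc = 36.4 × 3.262 ly = 118.74 ly.

119 ly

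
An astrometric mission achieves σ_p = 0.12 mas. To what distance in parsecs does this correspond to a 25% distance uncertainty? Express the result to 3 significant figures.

2080 pc

σ_d/d = σ_p/p, so the condition is σ_p/p ≤ 0.25, i.e. p ≥ σ_p/0.25.
p_min = 0.12/0.25 = 0.48 mas = 0.00048 arcsec.
d_max = 1/p_min = 1/0.00048 = 2083.3 pc.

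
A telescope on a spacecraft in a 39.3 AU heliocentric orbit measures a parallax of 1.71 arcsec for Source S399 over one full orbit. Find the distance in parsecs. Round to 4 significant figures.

22.98 pc

With baseline B (in AU) and parallax p (in arcsec), d = B/p parsecs.
d = 39.3 / 1.71 = 22.982 pc.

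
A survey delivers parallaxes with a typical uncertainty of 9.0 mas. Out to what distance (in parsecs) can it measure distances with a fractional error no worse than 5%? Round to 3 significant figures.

σ_d/d = σ_p/p, so the condition is σ_p/p ≤ 0.05, i.e. p ≥ σ_p/0.05.
p_min = 9.0/0.05 = 180 mas = 0.18 arcsec.
d_max = 1/p_min = 1/0.18 = 5.5556 pc.

5.56 pc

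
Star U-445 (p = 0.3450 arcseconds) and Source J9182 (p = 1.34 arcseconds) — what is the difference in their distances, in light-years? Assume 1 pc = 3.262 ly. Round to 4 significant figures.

d_A = 1/0.3450″ = 2.8986 pc; d_B = 1/1.340″ = 0.74627 pc.
|d_B − d_A| = |0.74627 − 2.8986| = 2.1523 pc = 2.1523 × 3.262 ly = 7.0208 ly.

7.021 ly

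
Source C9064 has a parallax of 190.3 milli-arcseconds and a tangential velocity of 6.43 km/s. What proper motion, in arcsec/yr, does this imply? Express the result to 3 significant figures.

0.258 arcsec/yr

d = 1/p = 1/0.1903″ = 5.2549 pc.
μ = v_t / (4.74 d) = 6.43 / (4.74 × 5.2549) = 6.43 / 24.908 = 0.25815 ″/yr.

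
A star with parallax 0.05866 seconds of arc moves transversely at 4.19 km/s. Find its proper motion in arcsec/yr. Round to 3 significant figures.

d = 1/p = 1/0.05866″ = 17.047 pc.
μ = v_t / (4.74 d) = 4.19 / (4.74 × 17.047) = 4.19 / 80.803 = 0.051855 ″/yr.

0.0519 arcsec/yr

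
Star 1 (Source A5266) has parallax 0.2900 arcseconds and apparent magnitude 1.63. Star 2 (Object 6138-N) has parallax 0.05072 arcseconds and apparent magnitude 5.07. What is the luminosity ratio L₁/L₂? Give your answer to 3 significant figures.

d₁ = 1/p₁ = 1/0.2900″ = 3.4483 pc; d₂ = 1/p₂ = 1/0.05072″ = 19.716 pc.
M₁ = m₁ − 5 log₁₀ d₁ + 5 = 1.63 − 2.6880 + 5 = 3.9420.
M₂ = 5.07 − 6.4741 + 5 = 3.5959.
L₁/L₂ = 10^(0.4(M₂ − M₁)) = 10^(0.4 × (-0.3461)) = 10^(-0.13844) = 0.72704.

L₁/L₂ = 0.727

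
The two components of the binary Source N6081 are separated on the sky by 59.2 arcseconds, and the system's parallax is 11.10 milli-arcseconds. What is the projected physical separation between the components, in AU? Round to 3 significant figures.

5330 AU

d = 1/p = 1/0.01110″ = 90.09 pc.
At distance d (pc), an angle of θ arcsec spans θ·d AU: s = 59.2 × 90.09 = 5333.3 AU.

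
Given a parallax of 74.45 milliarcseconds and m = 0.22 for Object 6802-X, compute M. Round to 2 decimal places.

M = -0.42

d = 1/p = 1/0.07445″ = 13.432 pc.
m − M = 5 log₁₀(13.432) − 5 = 5.6407 − 5 = 0.6407.
M = m − (m − M) = 0.22 − 0.6407 = -0.42.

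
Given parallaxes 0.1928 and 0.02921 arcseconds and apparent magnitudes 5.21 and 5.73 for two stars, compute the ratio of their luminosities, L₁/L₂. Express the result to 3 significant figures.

L₁/L₂ = 0.0371

d₁ = 1/p₁ = 1/0.1928″ = 5.1867 pc; d₂ = 1/p₂ = 1/0.02921″ = 34.235 pc.
M₁ = m₁ − 5 log₁₀ d₁ + 5 = 5.21 − 3.5745 + 5 = 6.6355.
M₂ = 5.73 − 7.6724 + 5 = 3.0576.
L₁/L₂ = 10^(0.4(M₂ − M₁)) = 10^(0.4 × (-3.5779)) = 10^(-1.43116) = 0.037054.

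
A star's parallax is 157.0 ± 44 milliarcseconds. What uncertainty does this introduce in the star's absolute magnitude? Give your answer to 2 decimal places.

σ_M = 0.61 mag

M = m − 5 log₁₀ d + 5 = m + 5 log₁₀ p + 5, so ∂M/∂p = 5/(p ln 10).
σ_M = (5/ln 10) · (σ_p/p) = 2.1715 × 44/157.0 = 2.1715 × 0.28025 = 0.60856.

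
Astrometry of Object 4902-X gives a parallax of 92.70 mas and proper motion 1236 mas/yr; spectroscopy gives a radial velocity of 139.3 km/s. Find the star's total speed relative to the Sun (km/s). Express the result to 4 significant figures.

d = 1/p = 1/0.09270″ = 10.787 pc.
μ = 1236 mas/yr = 1.236 ″/yr.
v_t = 4.740 μ d = 4.740 × 1.236 × 10.787 = 63.197 km/s.
v = √(v_r² + v_t²) = √(139.3² + 63.197²) = √23398.4 = 152.97 km/s.

153.0 km/s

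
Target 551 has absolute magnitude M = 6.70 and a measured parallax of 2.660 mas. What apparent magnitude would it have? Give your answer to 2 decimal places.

m = 14.58

d = 1/p = 1/0.002660″ = 375.94 pc.
m − M = 5 log₁₀ d − 5 = 5 log₁₀(375.94) − 5 = 12.8756 − 5 = 7.8756.
m = M + (m − M) = 6.70 + 7.8756 = 14.58.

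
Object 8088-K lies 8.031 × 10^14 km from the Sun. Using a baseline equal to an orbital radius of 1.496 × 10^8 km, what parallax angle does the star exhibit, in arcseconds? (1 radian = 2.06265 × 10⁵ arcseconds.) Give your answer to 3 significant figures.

0.0384 arcsec

θ ≈ B/d = (1.496 × 10^8) / (8.031 × 10^14) = 1.8628 × 10^-7 rad.
In arcseconds: 1.8628 × 10^-7 × 206265 = 0.038423″.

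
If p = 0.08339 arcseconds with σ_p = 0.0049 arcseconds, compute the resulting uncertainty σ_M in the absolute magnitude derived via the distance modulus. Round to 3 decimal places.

M = m − 5 log₁₀ d + 5 = m + 5 log₁₀ p + 5, so ∂M/∂p = 5/(p ln 10).
σ_M = (5/ln 10) · (σ_p/p) = 2.1715 × 0.0049/0.08339 = 2.1715 × 0.05876 = 0.1276.

σ_M = 0.128 mag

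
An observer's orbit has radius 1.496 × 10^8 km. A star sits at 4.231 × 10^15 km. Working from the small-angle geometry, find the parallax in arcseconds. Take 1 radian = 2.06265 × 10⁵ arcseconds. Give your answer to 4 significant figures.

θ ≈ B/d = (1.496 × 10^8) / (4.231 × 10^15) = 3.5358 × 10^-8 rad.
In arcseconds: 3.5358 × 10^-8 × 206265 = 0.0072931″.

0.007293 arcsec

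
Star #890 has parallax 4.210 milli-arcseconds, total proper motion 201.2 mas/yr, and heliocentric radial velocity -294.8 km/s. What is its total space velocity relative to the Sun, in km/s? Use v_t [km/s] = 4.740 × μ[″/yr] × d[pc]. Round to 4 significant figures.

d = 1/p = 1/0.004210″ = 237.53 pc.
μ = 201.2 mas/yr = 0.2012 ″/yr.
v_t = 4.740 μ d = 4.740 × 0.2012 × 237.53 = 226.53 km/s.
v = √(v_r² + v_t²) = √((-294.8)² + 226.53²) = √138223 = 371.78 km/s.

371.8 km/s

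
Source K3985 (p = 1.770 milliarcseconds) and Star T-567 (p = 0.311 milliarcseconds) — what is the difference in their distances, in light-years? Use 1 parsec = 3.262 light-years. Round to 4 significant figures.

d_A = 1/0.001770″ = 564.97 pc; d_B = 1/0.0003110″ = 3215.4 pc.
|d_B − d_A| = |3215.4 − 564.97| = 2650.4 pc = 2650.4 × 3.262 ly = 8645.6 ly.

8646 ly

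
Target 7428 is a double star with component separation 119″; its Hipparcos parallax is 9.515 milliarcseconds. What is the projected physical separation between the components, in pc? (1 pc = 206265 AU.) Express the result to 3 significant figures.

0.0606 pc

d = 1/p = 1/0.009515″ = 105.1 pc.
At distance d (pc), an angle of θ arcsec spans θ·d AU: s = 119 × 105.1 = 12507 AU.
= 12507 / 206265 = 0.060636 pc.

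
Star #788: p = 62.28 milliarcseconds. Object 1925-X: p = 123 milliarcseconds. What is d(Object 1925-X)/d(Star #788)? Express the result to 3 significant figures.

0.506

Since d = 1/p, d_B/d_A = p_A/p_B.
= 62.28 / 123 = 0.50634.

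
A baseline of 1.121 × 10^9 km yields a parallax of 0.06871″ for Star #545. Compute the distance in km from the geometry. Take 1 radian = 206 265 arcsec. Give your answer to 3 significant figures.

3.37 × 10^15 km

θ = 0.06871″ = 0.06871/206265 = 3.3312 × 10^-7 rad.
d = B/θ = (1.121 × 10^9) / (3.3312 × 10^-7) = 3.3652 × 10^15 km.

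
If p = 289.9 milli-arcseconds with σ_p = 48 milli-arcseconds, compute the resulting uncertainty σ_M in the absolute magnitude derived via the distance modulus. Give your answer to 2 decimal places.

σ_M = 0.36 mag

M = m − 5 log₁₀ d + 5 = m + 5 log₁₀ p + 5, so ∂M/∂p = 5/(p ln 10).
σ_M = (5/ln 10) · (σ_p/p) = 2.1715 × 48/289.9 = 2.1715 × 0.16557 = 0.35954.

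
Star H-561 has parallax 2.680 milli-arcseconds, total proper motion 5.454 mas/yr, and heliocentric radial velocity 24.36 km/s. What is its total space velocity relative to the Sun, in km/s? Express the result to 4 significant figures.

26.20 km/s

d = 1/p = 1/0.002680″ = 373.13 pc.
μ = 5.454 mas/yr = 0.005454 ″/yr.
v_t = 4.740 μ d = 4.740 × 0.005454 × 373.13 = 9.6461 km/s.
v = √(v_r² + v_t²) = √(24.36² + 9.6461²) = √686.457 = 26.2 km/s.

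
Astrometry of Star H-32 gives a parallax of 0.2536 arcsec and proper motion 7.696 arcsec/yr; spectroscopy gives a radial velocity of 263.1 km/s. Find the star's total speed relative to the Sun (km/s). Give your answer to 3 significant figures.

d = 1/p = 1/0.2536″ = 3.9432 pc.
v_t = 4.740 μ d = 4.740 × 7.696 × 3.9432 = 143.84 km/s.
v = √(v_r² + v_t²) = √(263.1² + 143.84²) = √89911.6 = 299.85 km/s.

300 km/s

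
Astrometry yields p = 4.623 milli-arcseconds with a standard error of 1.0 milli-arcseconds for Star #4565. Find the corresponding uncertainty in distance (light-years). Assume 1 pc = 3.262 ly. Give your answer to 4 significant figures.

152.6 ly

d = 1/p, so σ_d = σ_p / p².
σ_d = 0.00100 / (0.004623)² = 0.00100 / 0.000021372 = 46.79 pc = 46.79 × 3.262 ly = 152.63 ly.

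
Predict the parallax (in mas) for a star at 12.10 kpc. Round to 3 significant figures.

0.0826 mas

d = 12.10 kpc = 12100 pc.
p = 1/d = 1/12100 = 0.000082645 arcsec.
= 0.000082645 × 1000 = 0.082645 mas.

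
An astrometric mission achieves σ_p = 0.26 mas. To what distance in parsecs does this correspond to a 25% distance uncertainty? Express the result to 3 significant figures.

962 pc

σ_d/d = σ_p/p, so the condition is σ_p/p ≤ 0.25, i.e. p ≥ σ_p/0.25.
p_min = 0.26/0.25 = 1.04 mas = 0.00104 arcsec.
d_max = 1/p_min = 1/0.00104 = 961.54 pc.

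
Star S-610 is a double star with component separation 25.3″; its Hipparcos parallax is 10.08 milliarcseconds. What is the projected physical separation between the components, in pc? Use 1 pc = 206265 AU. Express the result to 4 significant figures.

0.01217 pc

d = 1/p = 1/0.01008″ = 99.206 pc.
At distance d (pc), an angle of θ arcsec spans θ·d AU: s = 25.3 × 99.206 = 2509.9 AU.
= 2509.9 / 206265 = 0.012168 pc.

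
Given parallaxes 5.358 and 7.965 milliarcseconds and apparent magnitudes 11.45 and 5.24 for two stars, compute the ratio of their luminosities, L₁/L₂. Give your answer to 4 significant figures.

d₁ = 1/p₁ = 1/0.005358″ = 186.64 pc; d₂ = 1/p₂ = 1/0.007965″ = 125.55 pc.
M₁ = m₁ − 5 log₁₀ d₁ + 5 = 11.45 − 11.3550 + 5 = 5.0950.
M₂ = 5.24 − 10.4941 + 5 = -0.2541.
L₁/L₂ = 10^(0.4(M₂ − M₁)) = 10^(0.4 × (-5.3491)) = 10^(-2.13964) = 0.0072504.

L₁/L₂ = 0.007250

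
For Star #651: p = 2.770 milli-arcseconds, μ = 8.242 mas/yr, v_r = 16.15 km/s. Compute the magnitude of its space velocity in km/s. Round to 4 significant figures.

21.44 km/s

d = 1/p = 1/0.002770″ = 361.01 pc.
μ = 8.242 mas/yr = 0.008242 ″/yr.
v_t = 4.740 μ d = 4.740 × 0.008242 × 361.01 = 14.104 km/s.
v = √(v_r² + v_t²) = √(16.15² + 14.104²) = √459.745 = 21.442 km/s.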